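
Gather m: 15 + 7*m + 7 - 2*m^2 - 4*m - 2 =-2*m^2 + 3*m + 20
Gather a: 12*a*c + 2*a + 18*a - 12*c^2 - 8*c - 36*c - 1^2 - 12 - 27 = a*(12*c + 20) - 12*c^2 - 44*c - 40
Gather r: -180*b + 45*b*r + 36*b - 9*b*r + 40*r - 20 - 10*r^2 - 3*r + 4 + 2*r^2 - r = -144*b - 8*r^2 + r*(36*b + 36) - 16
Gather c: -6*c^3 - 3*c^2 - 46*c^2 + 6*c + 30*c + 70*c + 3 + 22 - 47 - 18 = -6*c^3 - 49*c^2 + 106*c - 40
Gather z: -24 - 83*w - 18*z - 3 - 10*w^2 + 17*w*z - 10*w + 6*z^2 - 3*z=-10*w^2 - 93*w + 6*z^2 + z*(17*w - 21) - 27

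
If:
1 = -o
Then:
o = -1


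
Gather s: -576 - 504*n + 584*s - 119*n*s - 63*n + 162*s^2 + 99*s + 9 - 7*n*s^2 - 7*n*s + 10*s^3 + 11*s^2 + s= -567*n + 10*s^3 + s^2*(173 - 7*n) + s*(684 - 126*n) - 567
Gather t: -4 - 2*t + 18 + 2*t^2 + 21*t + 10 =2*t^2 + 19*t + 24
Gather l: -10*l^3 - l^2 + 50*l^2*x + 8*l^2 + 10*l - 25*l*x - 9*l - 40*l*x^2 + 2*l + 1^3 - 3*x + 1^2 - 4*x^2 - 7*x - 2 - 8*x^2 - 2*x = -10*l^3 + l^2*(50*x + 7) + l*(-40*x^2 - 25*x + 3) - 12*x^2 - 12*x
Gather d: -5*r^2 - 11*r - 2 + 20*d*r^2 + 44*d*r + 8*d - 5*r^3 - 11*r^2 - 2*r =d*(20*r^2 + 44*r + 8) - 5*r^3 - 16*r^2 - 13*r - 2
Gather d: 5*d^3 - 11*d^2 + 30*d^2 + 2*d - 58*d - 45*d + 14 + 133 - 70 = 5*d^3 + 19*d^2 - 101*d + 77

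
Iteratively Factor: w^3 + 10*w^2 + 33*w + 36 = (w + 3)*(w^2 + 7*w + 12) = (w + 3)*(w + 4)*(w + 3)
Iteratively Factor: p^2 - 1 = (p + 1)*(p - 1)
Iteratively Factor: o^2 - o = (o - 1)*(o)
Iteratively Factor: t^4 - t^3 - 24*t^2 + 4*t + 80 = (t - 5)*(t^3 + 4*t^2 - 4*t - 16) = (t - 5)*(t + 2)*(t^2 + 2*t - 8) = (t - 5)*(t - 2)*(t + 2)*(t + 4)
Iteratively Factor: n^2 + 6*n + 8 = (n + 2)*(n + 4)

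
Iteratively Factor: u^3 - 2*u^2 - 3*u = (u + 1)*(u^2 - 3*u) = (u - 3)*(u + 1)*(u)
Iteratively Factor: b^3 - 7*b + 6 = (b + 3)*(b^2 - 3*b + 2) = (b - 1)*(b + 3)*(b - 2)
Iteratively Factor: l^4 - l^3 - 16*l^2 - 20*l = (l)*(l^3 - l^2 - 16*l - 20) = l*(l - 5)*(l^2 + 4*l + 4) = l*(l - 5)*(l + 2)*(l + 2)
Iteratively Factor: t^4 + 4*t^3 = (t)*(t^3 + 4*t^2) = t*(t + 4)*(t^2) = t^2*(t + 4)*(t)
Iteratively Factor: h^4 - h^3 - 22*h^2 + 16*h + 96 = (h - 4)*(h^3 + 3*h^2 - 10*h - 24) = (h - 4)*(h + 4)*(h^2 - h - 6) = (h - 4)*(h + 2)*(h + 4)*(h - 3)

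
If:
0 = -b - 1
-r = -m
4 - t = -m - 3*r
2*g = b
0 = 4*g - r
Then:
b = -1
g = -1/2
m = -2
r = -2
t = -4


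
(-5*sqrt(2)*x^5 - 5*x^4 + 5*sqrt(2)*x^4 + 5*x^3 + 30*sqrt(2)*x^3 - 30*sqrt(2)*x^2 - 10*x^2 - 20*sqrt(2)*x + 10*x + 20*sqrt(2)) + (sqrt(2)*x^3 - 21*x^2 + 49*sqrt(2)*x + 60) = -5*sqrt(2)*x^5 - 5*x^4 + 5*sqrt(2)*x^4 + 5*x^3 + 31*sqrt(2)*x^3 - 30*sqrt(2)*x^2 - 31*x^2 + 10*x + 29*sqrt(2)*x + 20*sqrt(2) + 60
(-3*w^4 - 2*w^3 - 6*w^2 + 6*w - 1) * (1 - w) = 3*w^5 - w^4 + 4*w^3 - 12*w^2 + 7*w - 1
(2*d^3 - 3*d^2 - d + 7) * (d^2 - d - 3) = 2*d^5 - 5*d^4 - 4*d^3 + 17*d^2 - 4*d - 21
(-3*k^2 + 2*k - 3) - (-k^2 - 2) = -2*k^2 + 2*k - 1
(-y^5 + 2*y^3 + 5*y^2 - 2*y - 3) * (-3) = 3*y^5 - 6*y^3 - 15*y^2 + 6*y + 9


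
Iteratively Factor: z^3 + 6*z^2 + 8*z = (z + 2)*(z^2 + 4*z) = z*(z + 2)*(z + 4)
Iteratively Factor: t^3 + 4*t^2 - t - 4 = (t - 1)*(t^2 + 5*t + 4) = (t - 1)*(t + 4)*(t + 1)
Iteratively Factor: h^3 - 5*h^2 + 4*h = (h - 1)*(h^2 - 4*h) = (h - 4)*(h - 1)*(h)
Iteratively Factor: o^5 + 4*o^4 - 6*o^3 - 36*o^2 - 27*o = (o + 3)*(o^4 + o^3 - 9*o^2 - 9*o) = (o - 3)*(o + 3)*(o^3 + 4*o^2 + 3*o) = (o - 3)*(o + 3)^2*(o^2 + o) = o*(o - 3)*(o + 3)^2*(o + 1)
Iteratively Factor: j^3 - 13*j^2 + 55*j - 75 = (j - 5)*(j^2 - 8*j + 15) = (j - 5)^2*(j - 3)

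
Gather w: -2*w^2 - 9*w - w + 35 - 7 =-2*w^2 - 10*w + 28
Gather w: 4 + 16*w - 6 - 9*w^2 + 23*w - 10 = -9*w^2 + 39*w - 12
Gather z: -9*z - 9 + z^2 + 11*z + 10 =z^2 + 2*z + 1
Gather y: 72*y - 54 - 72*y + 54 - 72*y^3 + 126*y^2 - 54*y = -72*y^3 + 126*y^2 - 54*y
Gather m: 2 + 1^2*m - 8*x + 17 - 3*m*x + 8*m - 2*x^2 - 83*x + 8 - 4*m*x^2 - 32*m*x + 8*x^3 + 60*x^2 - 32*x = m*(-4*x^2 - 35*x + 9) + 8*x^3 + 58*x^2 - 123*x + 27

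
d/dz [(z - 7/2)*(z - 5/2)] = 2*z - 6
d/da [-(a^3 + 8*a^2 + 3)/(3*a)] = -2*a/3 - 8/3 + a^(-2)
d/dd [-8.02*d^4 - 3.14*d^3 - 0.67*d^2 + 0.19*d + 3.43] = -32.08*d^3 - 9.42*d^2 - 1.34*d + 0.19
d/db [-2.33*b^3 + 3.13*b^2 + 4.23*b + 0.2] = -6.99*b^2 + 6.26*b + 4.23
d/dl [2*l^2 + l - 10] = 4*l + 1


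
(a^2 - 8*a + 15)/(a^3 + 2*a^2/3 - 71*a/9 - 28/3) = 9*(a - 5)/(9*a^2 + 33*a + 28)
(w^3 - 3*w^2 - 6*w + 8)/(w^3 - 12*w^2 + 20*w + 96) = (w^2 - 5*w + 4)/(w^2 - 14*w + 48)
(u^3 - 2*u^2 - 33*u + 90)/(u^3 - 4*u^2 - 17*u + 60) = (u + 6)/(u + 4)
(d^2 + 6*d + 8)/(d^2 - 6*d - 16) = (d + 4)/(d - 8)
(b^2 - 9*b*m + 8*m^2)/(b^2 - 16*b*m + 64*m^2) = (b - m)/(b - 8*m)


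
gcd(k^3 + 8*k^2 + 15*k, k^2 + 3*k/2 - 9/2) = k + 3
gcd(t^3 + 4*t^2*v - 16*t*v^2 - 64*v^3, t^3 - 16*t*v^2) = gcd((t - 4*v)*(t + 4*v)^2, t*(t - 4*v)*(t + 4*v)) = t^2 - 16*v^2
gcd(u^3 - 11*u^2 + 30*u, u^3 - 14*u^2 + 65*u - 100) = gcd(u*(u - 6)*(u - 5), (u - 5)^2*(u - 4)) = u - 5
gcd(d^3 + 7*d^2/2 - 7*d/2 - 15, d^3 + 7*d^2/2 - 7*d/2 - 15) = d^3 + 7*d^2/2 - 7*d/2 - 15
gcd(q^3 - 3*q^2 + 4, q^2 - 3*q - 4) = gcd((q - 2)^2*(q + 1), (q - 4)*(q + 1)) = q + 1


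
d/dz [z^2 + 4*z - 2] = 2*z + 4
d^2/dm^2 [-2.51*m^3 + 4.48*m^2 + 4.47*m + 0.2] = 8.96 - 15.06*m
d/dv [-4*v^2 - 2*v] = -8*v - 2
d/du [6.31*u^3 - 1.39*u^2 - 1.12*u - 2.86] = 18.93*u^2 - 2.78*u - 1.12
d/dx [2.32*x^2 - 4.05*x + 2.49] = 4.64*x - 4.05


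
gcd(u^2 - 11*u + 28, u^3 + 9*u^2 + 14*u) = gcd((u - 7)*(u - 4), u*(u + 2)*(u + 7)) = 1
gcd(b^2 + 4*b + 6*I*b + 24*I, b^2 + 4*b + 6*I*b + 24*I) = b^2 + b*(4 + 6*I) + 24*I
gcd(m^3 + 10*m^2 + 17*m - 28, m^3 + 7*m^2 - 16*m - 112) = m^2 + 11*m + 28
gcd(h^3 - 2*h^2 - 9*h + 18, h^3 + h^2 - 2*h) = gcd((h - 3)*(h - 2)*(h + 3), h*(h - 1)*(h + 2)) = 1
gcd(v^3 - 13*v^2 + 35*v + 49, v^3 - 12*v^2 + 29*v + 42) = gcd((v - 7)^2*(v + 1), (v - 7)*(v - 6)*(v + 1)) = v^2 - 6*v - 7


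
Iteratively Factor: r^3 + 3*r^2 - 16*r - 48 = (r + 3)*(r^2 - 16) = (r - 4)*(r + 3)*(r + 4)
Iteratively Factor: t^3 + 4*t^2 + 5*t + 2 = (t + 1)*(t^2 + 3*t + 2) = (t + 1)^2*(t + 2)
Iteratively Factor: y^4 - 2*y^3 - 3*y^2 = (y + 1)*(y^3 - 3*y^2) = (y - 3)*(y + 1)*(y^2) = y*(y - 3)*(y + 1)*(y)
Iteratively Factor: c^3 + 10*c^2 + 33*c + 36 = (c + 3)*(c^2 + 7*c + 12) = (c + 3)^2*(c + 4)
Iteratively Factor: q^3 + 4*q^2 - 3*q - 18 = (q + 3)*(q^2 + q - 6) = (q + 3)^2*(q - 2)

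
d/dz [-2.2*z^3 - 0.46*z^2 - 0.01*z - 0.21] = -6.6*z^2 - 0.92*z - 0.01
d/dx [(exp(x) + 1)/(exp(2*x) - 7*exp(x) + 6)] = (-(exp(x) + 1)*(2*exp(x) - 7) + exp(2*x) - 7*exp(x) + 6)*exp(x)/(exp(2*x) - 7*exp(x) + 6)^2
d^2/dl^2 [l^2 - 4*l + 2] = 2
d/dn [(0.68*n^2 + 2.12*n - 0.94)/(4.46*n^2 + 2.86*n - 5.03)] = (-7.5104*n^2 + 1.544*n - 7.9752)/(19.8916*n^4 + 25.5112*n^3 - 36.688*n^2 - 28.7716*n + 25.3009)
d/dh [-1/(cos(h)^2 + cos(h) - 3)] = -(2*cos(h) + 1)*sin(h)/(cos(h)^2 + cos(h) - 3)^2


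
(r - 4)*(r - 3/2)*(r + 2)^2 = r^4 - 3*r^3/2 - 12*r^2 + 2*r + 24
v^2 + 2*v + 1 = (v + 1)^2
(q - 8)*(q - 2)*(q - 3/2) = q^3 - 23*q^2/2 + 31*q - 24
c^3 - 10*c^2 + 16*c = c*(c - 8)*(c - 2)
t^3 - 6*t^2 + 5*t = t*(t - 5)*(t - 1)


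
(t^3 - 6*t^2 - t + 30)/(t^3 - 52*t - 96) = (t^2 - 8*t + 15)/(t^2 - 2*t - 48)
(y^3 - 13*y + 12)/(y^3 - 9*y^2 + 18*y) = (y^2 + 3*y - 4)/(y*(y - 6))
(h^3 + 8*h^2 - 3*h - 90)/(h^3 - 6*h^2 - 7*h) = (-h^3 - 8*h^2 + 3*h + 90)/(h*(-h^2 + 6*h + 7))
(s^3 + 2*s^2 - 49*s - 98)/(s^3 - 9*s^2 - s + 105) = (s^2 + 9*s + 14)/(s^2 - 2*s - 15)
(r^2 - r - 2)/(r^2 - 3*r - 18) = (-r^2 + r + 2)/(-r^2 + 3*r + 18)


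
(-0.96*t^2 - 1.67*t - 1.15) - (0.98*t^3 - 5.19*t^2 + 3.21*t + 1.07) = -0.98*t^3 + 4.23*t^2 - 4.88*t - 2.22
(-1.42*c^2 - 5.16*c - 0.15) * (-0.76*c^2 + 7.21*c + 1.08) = 1.0792*c^4 - 6.3166*c^3 - 38.6232*c^2 - 6.6543*c - 0.162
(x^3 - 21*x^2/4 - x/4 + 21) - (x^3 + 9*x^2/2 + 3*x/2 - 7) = -39*x^2/4 - 7*x/4 + 28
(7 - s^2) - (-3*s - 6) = -s^2 + 3*s + 13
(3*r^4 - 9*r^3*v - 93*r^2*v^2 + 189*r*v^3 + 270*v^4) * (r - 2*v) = 3*r^5 - 15*r^4*v - 75*r^3*v^2 + 375*r^2*v^3 - 108*r*v^4 - 540*v^5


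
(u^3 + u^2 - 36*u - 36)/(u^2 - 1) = (u^2 - 36)/(u - 1)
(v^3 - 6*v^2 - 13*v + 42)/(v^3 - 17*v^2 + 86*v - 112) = (v + 3)/(v - 8)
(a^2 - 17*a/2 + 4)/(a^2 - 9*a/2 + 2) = (a - 8)/(a - 4)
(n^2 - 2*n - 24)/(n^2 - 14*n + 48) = (n + 4)/(n - 8)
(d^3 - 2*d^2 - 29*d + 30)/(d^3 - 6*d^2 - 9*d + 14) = (d^2 - d - 30)/(d^2 - 5*d - 14)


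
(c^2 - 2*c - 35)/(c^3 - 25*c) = (c - 7)/(c*(c - 5))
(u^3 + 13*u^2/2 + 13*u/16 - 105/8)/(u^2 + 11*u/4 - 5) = (4*u^2 + 31*u + 42)/(4*(u + 4))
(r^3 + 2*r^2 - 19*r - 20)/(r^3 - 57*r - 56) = (r^2 + r - 20)/(r^2 - r - 56)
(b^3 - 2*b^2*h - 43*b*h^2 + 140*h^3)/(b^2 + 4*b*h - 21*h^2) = (b^2 - 9*b*h + 20*h^2)/(b - 3*h)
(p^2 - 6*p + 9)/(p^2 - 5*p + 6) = (p - 3)/(p - 2)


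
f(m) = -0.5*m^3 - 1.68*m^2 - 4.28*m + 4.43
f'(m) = -1.5*m^2 - 3.36*m - 4.28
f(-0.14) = 5.00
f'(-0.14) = -3.84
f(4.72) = -105.78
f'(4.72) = -53.56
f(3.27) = -45.01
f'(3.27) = -31.31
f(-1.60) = 9.03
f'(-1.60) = -2.74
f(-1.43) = 8.58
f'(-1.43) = -2.54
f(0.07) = 4.12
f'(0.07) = -4.52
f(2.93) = -35.11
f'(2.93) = -27.00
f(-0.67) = 6.69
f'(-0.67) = -2.70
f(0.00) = 4.43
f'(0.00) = -4.28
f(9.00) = -534.67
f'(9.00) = -156.02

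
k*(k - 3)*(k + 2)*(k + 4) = k^4 + 3*k^3 - 10*k^2 - 24*k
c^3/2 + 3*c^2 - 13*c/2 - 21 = (c/2 + 1)*(c - 3)*(c + 7)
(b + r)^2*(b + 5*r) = b^3 + 7*b^2*r + 11*b*r^2 + 5*r^3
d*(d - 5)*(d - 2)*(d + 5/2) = d^4 - 9*d^3/2 - 15*d^2/2 + 25*d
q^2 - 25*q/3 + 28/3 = (q - 7)*(q - 4/3)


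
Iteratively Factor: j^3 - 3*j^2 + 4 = (j - 2)*(j^2 - j - 2) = (j - 2)^2*(j + 1)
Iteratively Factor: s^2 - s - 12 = (s + 3)*(s - 4)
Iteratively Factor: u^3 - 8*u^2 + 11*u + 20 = (u - 4)*(u^2 - 4*u - 5) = (u - 5)*(u - 4)*(u + 1)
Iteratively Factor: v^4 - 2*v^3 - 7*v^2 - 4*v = (v + 1)*(v^3 - 3*v^2 - 4*v) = v*(v + 1)*(v^2 - 3*v - 4) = v*(v - 4)*(v + 1)*(v + 1)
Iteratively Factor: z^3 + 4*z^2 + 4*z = (z + 2)*(z^2 + 2*z) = z*(z + 2)*(z + 2)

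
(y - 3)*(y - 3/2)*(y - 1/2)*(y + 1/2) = y^4 - 9*y^3/2 + 17*y^2/4 + 9*y/8 - 9/8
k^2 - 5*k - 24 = (k - 8)*(k + 3)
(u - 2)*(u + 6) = u^2 + 4*u - 12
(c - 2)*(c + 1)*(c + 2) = c^3 + c^2 - 4*c - 4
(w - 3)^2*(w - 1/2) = w^3 - 13*w^2/2 + 12*w - 9/2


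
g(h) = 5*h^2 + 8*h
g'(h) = 10*h + 8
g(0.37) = 3.64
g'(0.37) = 11.70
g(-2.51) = 11.42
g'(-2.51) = -17.10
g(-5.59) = 111.52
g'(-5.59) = -47.90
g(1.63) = 26.32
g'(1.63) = 24.30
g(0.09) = 0.76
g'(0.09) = 8.90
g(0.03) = 0.24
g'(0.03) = 8.30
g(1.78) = 30.08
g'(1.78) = 25.80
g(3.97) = 110.56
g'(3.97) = 47.70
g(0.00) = 0.00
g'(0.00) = 8.00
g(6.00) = 228.00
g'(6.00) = 68.00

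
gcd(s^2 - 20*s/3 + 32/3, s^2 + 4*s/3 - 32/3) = s - 8/3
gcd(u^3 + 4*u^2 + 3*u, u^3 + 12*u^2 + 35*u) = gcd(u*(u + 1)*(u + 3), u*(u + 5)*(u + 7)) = u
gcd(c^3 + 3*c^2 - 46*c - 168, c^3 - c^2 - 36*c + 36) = c + 6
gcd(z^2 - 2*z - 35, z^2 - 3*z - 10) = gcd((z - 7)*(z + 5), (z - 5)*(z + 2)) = 1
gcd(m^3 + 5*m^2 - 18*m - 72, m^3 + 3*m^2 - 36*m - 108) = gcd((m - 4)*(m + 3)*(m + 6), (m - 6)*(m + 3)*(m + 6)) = m^2 + 9*m + 18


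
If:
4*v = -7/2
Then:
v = -7/8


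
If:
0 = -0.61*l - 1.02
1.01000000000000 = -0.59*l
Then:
No Solution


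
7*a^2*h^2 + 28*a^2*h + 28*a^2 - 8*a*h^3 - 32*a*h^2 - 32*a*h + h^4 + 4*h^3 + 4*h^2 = (-7*a + h)*(-a + h)*(h + 2)^2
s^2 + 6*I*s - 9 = (s + 3*I)^2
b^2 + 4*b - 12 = (b - 2)*(b + 6)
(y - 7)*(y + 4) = y^2 - 3*y - 28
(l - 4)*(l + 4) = l^2 - 16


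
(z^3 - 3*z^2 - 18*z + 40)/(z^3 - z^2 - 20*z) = (z - 2)/z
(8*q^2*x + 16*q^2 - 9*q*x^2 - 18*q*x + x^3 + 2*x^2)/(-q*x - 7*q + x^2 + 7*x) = (-8*q*x - 16*q + x^2 + 2*x)/(x + 7)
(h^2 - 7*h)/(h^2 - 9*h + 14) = h/(h - 2)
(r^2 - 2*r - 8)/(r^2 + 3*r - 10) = (r^2 - 2*r - 8)/(r^2 + 3*r - 10)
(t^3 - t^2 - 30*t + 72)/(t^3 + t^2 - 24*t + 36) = (t - 4)/(t - 2)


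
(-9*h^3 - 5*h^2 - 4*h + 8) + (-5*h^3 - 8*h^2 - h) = -14*h^3 - 13*h^2 - 5*h + 8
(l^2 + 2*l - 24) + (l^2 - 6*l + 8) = 2*l^2 - 4*l - 16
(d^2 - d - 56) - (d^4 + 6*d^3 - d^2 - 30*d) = -d^4 - 6*d^3 + 2*d^2 + 29*d - 56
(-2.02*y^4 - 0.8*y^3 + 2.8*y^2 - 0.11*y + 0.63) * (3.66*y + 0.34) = -7.3932*y^5 - 3.6148*y^4 + 9.976*y^3 + 0.5494*y^2 + 2.2684*y + 0.2142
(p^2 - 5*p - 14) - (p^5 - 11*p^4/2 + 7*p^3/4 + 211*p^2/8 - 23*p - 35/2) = -p^5 + 11*p^4/2 - 7*p^3/4 - 203*p^2/8 + 18*p + 7/2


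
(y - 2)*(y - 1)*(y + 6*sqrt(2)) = y^3 - 3*y^2 + 6*sqrt(2)*y^2 - 18*sqrt(2)*y + 2*y + 12*sqrt(2)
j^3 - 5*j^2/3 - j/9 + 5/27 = (j - 5/3)*(j - 1/3)*(j + 1/3)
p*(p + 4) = p^2 + 4*p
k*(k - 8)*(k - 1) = k^3 - 9*k^2 + 8*k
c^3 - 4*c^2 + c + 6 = (c - 3)*(c - 2)*(c + 1)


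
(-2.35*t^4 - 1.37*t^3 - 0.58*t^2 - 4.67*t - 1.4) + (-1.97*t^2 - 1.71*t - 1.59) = -2.35*t^4 - 1.37*t^3 - 2.55*t^2 - 6.38*t - 2.99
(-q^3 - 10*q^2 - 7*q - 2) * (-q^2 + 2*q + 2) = q^5 + 8*q^4 - 15*q^3 - 32*q^2 - 18*q - 4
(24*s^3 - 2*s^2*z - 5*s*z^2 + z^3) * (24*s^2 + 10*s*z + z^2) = 576*s^5 + 192*s^4*z - 116*s^3*z^2 - 28*s^2*z^3 + 5*s*z^4 + z^5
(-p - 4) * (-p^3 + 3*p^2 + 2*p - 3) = p^4 + p^3 - 14*p^2 - 5*p + 12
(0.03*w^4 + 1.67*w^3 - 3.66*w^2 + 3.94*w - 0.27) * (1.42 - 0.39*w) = -0.0117*w^5 - 0.6087*w^4 + 3.7988*w^3 - 6.7338*w^2 + 5.7001*w - 0.3834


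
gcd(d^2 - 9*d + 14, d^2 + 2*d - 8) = d - 2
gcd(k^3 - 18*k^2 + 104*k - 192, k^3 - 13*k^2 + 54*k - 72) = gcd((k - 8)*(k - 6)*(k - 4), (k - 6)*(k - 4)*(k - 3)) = k^2 - 10*k + 24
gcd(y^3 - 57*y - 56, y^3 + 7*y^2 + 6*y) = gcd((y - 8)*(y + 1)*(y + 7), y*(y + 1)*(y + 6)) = y + 1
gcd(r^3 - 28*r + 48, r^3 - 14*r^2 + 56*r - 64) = r^2 - 6*r + 8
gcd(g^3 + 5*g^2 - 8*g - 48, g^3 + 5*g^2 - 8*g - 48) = g^3 + 5*g^2 - 8*g - 48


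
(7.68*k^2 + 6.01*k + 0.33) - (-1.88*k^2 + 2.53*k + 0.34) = 9.56*k^2 + 3.48*k - 0.01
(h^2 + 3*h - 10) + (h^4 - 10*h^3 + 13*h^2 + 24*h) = h^4 - 10*h^3 + 14*h^2 + 27*h - 10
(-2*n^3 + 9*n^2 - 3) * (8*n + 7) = -16*n^4 + 58*n^3 + 63*n^2 - 24*n - 21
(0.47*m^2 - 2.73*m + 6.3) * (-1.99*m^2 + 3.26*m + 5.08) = -0.9353*m^4 + 6.9649*m^3 - 19.0492*m^2 + 6.6696*m + 32.004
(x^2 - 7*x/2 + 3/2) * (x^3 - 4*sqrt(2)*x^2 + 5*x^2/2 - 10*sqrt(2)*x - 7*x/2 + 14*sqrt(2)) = x^5 - 4*sqrt(2)*x^4 - x^4 - 43*x^3/4 + 4*sqrt(2)*x^3 + 16*x^2 + 43*sqrt(2)*x^2 - 64*sqrt(2)*x - 21*x/4 + 21*sqrt(2)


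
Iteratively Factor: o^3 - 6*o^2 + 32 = (o - 4)*(o^2 - 2*o - 8) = (o - 4)*(o + 2)*(o - 4)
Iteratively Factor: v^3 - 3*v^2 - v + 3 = (v - 3)*(v^2 - 1) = (v - 3)*(v - 1)*(v + 1)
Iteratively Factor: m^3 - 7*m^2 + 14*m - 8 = (m - 4)*(m^2 - 3*m + 2) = (m - 4)*(m - 2)*(m - 1)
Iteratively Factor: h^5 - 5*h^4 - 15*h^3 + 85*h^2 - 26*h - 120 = (h + 4)*(h^4 - 9*h^3 + 21*h^2 + h - 30) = (h + 1)*(h + 4)*(h^3 - 10*h^2 + 31*h - 30) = (h - 3)*(h + 1)*(h + 4)*(h^2 - 7*h + 10) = (h - 3)*(h - 2)*(h + 1)*(h + 4)*(h - 5)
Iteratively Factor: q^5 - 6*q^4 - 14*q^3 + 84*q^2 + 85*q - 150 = (q + 2)*(q^4 - 8*q^3 + 2*q^2 + 80*q - 75) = (q - 5)*(q + 2)*(q^3 - 3*q^2 - 13*q + 15) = (q - 5)^2*(q + 2)*(q^2 + 2*q - 3) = (q - 5)^2*(q - 1)*(q + 2)*(q + 3)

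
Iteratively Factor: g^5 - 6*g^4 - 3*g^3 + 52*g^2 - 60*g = (g - 2)*(g^4 - 4*g^3 - 11*g^2 + 30*g) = (g - 2)^2*(g^3 - 2*g^2 - 15*g) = (g - 5)*(g - 2)^2*(g^2 + 3*g) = (g - 5)*(g - 2)^2*(g + 3)*(g)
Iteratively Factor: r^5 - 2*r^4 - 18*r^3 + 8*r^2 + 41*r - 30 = (r + 3)*(r^4 - 5*r^3 - 3*r^2 + 17*r - 10) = (r + 2)*(r + 3)*(r^3 - 7*r^2 + 11*r - 5) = (r - 1)*(r + 2)*(r + 3)*(r^2 - 6*r + 5) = (r - 5)*(r - 1)*(r + 2)*(r + 3)*(r - 1)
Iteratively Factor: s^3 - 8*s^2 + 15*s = (s - 5)*(s^2 - 3*s) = (s - 5)*(s - 3)*(s)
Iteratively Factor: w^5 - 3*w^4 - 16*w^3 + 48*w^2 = (w)*(w^4 - 3*w^3 - 16*w^2 + 48*w) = w*(w + 4)*(w^3 - 7*w^2 + 12*w) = w*(w - 4)*(w + 4)*(w^2 - 3*w) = w*(w - 4)*(w - 3)*(w + 4)*(w)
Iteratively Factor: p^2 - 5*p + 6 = (p - 2)*(p - 3)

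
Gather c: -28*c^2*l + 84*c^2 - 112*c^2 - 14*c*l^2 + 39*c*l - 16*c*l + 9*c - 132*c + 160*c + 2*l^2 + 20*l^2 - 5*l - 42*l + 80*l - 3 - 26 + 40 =c^2*(-28*l - 28) + c*(-14*l^2 + 23*l + 37) + 22*l^2 + 33*l + 11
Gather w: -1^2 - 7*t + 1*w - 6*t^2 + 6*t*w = -6*t^2 - 7*t + w*(6*t + 1) - 1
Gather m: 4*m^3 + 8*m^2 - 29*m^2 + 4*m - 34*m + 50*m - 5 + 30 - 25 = 4*m^3 - 21*m^2 + 20*m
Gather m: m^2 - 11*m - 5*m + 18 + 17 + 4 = m^2 - 16*m + 39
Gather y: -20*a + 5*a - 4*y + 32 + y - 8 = -15*a - 3*y + 24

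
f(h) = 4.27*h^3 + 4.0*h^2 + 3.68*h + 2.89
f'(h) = 12.81*h^2 + 8.0*h + 3.68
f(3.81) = 311.13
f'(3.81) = 220.11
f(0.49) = 6.16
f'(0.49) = 10.68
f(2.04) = 63.29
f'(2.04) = 73.31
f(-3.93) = -208.98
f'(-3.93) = 170.09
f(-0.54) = 1.40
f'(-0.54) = 3.10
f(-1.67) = -11.99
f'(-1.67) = 26.05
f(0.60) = 7.46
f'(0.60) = 13.09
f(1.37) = 26.42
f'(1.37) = 38.68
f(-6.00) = -797.51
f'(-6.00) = 416.84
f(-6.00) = -797.51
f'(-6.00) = 416.84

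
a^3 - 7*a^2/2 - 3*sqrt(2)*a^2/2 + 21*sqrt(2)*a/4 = a*(a - 7/2)*(a - 3*sqrt(2)/2)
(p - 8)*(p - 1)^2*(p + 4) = p^4 - 6*p^3 - 23*p^2 + 60*p - 32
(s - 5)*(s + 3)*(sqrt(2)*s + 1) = sqrt(2)*s^3 - 2*sqrt(2)*s^2 + s^2 - 15*sqrt(2)*s - 2*s - 15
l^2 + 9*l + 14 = (l + 2)*(l + 7)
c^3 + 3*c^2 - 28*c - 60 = (c - 5)*(c + 2)*(c + 6)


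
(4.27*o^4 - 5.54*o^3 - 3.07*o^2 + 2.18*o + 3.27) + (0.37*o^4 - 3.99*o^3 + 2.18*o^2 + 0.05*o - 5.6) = 4.64*o^4 - 9.53*o^3 - 0.89*o^2 + 2.23*o - 2.33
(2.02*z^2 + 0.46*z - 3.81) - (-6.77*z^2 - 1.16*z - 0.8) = 8.79*z^2 + 1.62*z - 3.01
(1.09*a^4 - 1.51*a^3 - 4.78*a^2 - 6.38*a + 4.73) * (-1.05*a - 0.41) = -1.1445*a^5 + 1.1386*a^4 + 5.6381*a^3 + 8.6588*a^2 - 2.3507*a - 1.9393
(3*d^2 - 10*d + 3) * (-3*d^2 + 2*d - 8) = -9*d^4 + 36*d^3 - 53*d^2 + 86*d - 24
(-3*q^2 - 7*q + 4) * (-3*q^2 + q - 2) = 9*q^4 + 18*q^3 - 13*q^2 + 18*q - 8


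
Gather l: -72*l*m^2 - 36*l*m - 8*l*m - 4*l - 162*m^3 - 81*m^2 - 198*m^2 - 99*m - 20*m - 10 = l*(-72*m^2 - 44*m - 4) - 162*m^3 - 279*m^2 - 119*m - 10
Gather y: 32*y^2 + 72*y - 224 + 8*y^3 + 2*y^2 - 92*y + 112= 8*y^3 + 34*y^2 - 20*y - 112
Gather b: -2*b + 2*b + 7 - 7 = 0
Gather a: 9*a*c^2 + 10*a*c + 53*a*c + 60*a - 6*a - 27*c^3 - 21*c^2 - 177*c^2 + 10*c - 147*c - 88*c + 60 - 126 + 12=a*(9*c^2 + 63*c + 54) - 27*c^3 - 198*c^2 - 225*c - 54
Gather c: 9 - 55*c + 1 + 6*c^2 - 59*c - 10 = 6*c^2 - 114*c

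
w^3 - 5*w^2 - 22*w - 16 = (w - 8)*(w + 1)*(w + 2)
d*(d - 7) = d^2 - 7*d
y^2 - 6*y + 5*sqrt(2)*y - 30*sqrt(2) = (y - 6)*(y + 5*sqrt(2))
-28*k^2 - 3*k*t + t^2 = (-7*k + t)*(4*k + t)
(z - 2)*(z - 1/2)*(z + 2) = z^3 - z^2/2 - 4*z + 2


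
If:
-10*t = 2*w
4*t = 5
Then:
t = 5/4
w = -25/4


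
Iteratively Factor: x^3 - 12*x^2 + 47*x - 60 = (x - 4)*(x^2 - 8*x + 15) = (x - 5)*(x - 4)*(x - 3)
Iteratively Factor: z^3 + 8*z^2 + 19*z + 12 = (z + 3)*(z^2 + 5*z + 4) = (z + 1)*(z + 3)*(z + 4)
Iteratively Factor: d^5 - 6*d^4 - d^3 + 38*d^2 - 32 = (d - 4)*(d^4 - 2*d^3 - 9*d^2 + 2*d + 8) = (d - 4)^2*(d^3 + 2*d^2 - d - 2) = (d - 4)^2*(d - 1)*(d^2 + 3*d + 2) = (d - 4)^2*(d - 1)*(d + 2)*(d + 1)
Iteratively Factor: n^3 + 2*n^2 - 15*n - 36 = (n + 3)*(n^2 - n - 12) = (n - 4)*(n + 3)*(n + 3)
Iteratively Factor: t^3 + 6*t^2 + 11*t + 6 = (t + 1)*(t^2 + 5*t + 6) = (t + 1)*(t + 3)*(t + 2)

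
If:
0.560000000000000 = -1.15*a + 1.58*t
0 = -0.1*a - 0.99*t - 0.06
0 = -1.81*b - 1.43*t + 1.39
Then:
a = -0.50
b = 0.78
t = -0.01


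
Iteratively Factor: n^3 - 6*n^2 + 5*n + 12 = (n - 3)*(n^2 - 3*n - 4) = (n - 3)*(n + 1)*(n - 4)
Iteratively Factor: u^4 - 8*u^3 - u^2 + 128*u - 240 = (u + 4)*(u^3 - 12*u^2 + 47*u - 60) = (u - 4)*(u + 4)*(u^2 - 8*u + 15) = (u - 4)*(u - 3)*(u + 4)*(u - 5)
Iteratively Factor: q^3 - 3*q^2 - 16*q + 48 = (q - 3)*(q^2 - 16) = (q - 3)*(q + 4)*(q - 4)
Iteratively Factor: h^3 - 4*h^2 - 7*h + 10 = (h - 5)*(h^2 + h - 2) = (h - 5)*(h + 2)*(h - 1)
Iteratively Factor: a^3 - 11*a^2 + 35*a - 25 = (a - 1)*(a^2 - 10*a + 25) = (a - 5)*(a - 1)*(a - 5)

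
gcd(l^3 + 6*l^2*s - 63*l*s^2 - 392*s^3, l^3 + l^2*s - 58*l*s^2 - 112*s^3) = -l^2 + l*s + 56*s^2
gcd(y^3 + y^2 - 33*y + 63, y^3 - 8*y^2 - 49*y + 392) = y + 7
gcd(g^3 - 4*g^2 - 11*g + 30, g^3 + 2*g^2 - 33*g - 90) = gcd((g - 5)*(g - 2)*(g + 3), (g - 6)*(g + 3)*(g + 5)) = g + 3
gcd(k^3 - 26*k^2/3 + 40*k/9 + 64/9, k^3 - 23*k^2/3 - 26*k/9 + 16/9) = k^2 - 22*k/3 - 16/3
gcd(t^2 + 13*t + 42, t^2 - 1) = 1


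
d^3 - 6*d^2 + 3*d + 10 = (d - 5)*(d - 2)*(d + 1)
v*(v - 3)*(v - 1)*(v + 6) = v^4 + 2*v^3 - 21*v^2 + 18*v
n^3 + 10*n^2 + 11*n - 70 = (n - 2)*(n + 5)*(n + 7)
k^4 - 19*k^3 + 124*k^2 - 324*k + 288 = (k - 8)*(k - 6)*(k - 3)*(k - 2)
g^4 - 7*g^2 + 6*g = g*(g - 2)*(g - 1)*(g + 3)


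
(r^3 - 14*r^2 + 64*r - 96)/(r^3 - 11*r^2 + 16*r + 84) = (r^2 - 8*r + 16)/(r^2 - 5*r - 14)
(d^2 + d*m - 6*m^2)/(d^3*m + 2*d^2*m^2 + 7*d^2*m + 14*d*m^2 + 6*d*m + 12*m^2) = (d^2 + d*m - 6*m^2)/(m*(d^3 + 2*d^2*m + 7*d^2 + 14*d*m + 6*d + 12*m))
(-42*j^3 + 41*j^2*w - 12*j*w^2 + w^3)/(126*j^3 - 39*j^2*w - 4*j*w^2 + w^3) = (-2*j + w)/(6*j + w)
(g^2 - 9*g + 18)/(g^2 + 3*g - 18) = (g - 6)/(g + 6)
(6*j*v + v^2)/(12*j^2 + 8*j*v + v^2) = v/(2*j + v)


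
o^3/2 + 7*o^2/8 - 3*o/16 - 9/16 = (o/2 + 1/2)*(o - 3/4)*(o + 3/2)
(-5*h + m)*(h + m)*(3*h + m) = -15*h^3 - 17*h^2*m - h*m^2 + m^3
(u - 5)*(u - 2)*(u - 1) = u^3 - 8*u^2 + 17*u - 10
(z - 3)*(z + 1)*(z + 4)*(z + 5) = z^4 + 7*z^3 - z^2 - 67*z - 60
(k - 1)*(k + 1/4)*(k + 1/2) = k^3 - k^2/4 - 5*k/8 - 1/8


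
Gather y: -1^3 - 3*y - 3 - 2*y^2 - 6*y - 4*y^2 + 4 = -6*y^2 - 9*y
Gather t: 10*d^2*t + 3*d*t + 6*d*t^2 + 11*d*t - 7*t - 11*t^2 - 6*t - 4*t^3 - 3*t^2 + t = -4*t^3 + t^2*(6*d - 14) + t*(10*d^2 + 14*d - 12)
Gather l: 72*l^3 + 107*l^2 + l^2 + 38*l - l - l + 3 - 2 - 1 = 72*l^3 + 108*l^2 + 36*l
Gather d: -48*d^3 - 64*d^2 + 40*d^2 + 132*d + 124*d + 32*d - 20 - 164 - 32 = -48*d^3 - 24*d^2 + 288*d - 216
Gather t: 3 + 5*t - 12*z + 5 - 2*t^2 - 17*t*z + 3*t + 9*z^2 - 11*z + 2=-2*t^2 + t*(8 - 17*z) + 9*z^2 - 23*z + 10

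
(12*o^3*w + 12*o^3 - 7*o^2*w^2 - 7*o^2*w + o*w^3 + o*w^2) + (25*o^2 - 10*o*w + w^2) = 12*o^3*w + 12*o^3 - 7*o^2*w^2 - 7*o^2*w + 25*o^2 + o*w^3 + o*w^2 - 10*o*w + w^2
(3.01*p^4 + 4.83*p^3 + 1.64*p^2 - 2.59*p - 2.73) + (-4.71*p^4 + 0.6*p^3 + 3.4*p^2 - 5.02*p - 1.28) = -1.7*p^4 + 5.43*p^3 + 5.04*p^2 - 7.61*p - 4.01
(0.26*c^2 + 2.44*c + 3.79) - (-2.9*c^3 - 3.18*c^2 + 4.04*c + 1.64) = 2.9*c^3 + 3.44*c^2 - 1.6*c + 2.15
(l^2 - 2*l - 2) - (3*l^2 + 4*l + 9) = -2*l^2 - 6*l - 11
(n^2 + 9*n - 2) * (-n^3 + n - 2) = -n^5 - 9*n^4 + 3*n^3 + 7*n^2 - 20*n + 4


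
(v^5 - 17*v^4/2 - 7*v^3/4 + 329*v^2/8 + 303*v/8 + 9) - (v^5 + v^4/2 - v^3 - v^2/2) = -9*v^4 - 3*v^3/4 + 333*v^2/8 + 303*v/8 + 9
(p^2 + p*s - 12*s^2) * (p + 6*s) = p^3 + 7*p^2*s - 6*p*s^2 - 72*s^3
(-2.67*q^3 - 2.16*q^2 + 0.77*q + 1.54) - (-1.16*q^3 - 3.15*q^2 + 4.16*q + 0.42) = -1.51*q^3 + 0.99*q^2 - 3.39*q + 1.12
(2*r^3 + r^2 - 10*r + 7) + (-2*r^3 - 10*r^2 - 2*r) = -9*r^2 - 12*r + 7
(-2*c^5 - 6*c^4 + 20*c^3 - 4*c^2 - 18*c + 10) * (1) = -2*c^5 - 6*c^4 + 20*c^3 - 4*c^2 - 18*c + 10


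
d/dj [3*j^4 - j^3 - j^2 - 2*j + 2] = 12*j^3 - 3*j^2 - 2*j - 2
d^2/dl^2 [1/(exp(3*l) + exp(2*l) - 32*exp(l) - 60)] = ((-9*exp(2*l) - 4*exp(l) + 32)*(exp(3*l) + exp(2*l) - 32*exp(l) - 60) + 2*(3*exp(2*l) + 2*exp(l) - 32)^2*exp(l))*exp(l)/(exp(3*l) + exp(2*l) - 32*exp(l) - 60)^3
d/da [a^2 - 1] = 2*a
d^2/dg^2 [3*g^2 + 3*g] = 6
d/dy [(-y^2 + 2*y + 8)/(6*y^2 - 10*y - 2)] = (-y^2 - 46*y + 38)/(2*(9*y^4 - 30*y^3 + 19*y^2 + 10*y + 1))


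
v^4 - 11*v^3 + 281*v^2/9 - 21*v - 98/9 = (v - 7)*(v - 7/3)*(v - 2)*(v + 1/3)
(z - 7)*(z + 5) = z^2 - 2*z - 35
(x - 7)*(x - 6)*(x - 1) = x^3 - 14*x^2 + 55*x - 42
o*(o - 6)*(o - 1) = o^3 - 7*o^2 + 6*o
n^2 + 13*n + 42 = (n + 6)*(n + 7)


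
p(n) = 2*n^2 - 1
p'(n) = 4*n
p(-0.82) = 0.34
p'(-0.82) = -3.28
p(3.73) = 26.83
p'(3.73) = 14.92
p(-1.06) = 1.25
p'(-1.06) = -4.24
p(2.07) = 7.57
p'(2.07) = 8.28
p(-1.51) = 3.56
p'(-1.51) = -6.04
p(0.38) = -0.71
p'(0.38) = 1.52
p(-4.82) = 45.46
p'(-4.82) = -19.28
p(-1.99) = 6.92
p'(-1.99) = -7.96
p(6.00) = 71.00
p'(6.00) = 24.00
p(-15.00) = 449.00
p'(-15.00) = -60.00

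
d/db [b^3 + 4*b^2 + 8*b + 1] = 3*b^2 + 8*b + 8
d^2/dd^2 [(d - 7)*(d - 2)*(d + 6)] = 6*d - 6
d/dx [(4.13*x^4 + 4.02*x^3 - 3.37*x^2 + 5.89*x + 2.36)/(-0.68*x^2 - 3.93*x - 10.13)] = (-5.6168*x^5 - 51.4263*x^4 - 198.9448*x^3 - 104.9185*x^2 + 71.4858*x - 50.3909)/(0.4624*x^4 + 5.3448*x^3 + 29.2217*x^2 + 79.6218*x + 102.6169)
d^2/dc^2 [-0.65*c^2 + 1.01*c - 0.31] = -1.30000000000000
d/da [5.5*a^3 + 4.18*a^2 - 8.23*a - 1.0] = 16.5*a^2 + 8.36*a - 8.23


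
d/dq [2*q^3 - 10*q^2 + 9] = 2*q*(3*q - 10)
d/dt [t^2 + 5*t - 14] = 2*t + 5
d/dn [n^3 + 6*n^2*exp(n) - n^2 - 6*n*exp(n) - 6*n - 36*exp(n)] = 6*n^2*exp(n) + 3*n^2 + 6*n*exp(n) - 2*n - 42*exp(n) - 6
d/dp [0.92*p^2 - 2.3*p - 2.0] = 1.84*p - 2.3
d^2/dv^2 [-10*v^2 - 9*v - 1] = -20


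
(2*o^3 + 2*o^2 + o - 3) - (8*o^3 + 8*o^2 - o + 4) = -6*o^3 - 6*o^2 + 2*o - 7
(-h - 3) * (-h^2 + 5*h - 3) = h^3 - 2*h^2 - 12*h + 9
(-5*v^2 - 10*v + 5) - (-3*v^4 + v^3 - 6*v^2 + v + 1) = 3*v^4 - v^3 + v^2 - 11*v + 4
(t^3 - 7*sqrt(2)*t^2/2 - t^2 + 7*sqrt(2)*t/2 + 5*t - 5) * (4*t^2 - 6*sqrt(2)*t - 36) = 4*t^5 - 20*sqrt(2)*t^4 - 4*t^4 + 26*t^3 + 20*sqrt(2)*t^3 - 26*t^2 + 96*sqrt(2)*t^2 - 180*t - 96*sqrt(2)*t + 180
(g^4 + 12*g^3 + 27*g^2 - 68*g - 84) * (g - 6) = g^5 + 6*g^4 - 45*g^3 - 230*g^2 + 324*g + 504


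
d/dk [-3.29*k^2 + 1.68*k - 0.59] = 1.68 - 6.58*k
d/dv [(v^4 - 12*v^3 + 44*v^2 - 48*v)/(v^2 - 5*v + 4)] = (2*v^3 - 11*v^2 + 16*v - 12)/(v^2 - 2*v + 1)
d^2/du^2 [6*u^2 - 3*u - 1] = 12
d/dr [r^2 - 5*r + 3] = 2*r - 5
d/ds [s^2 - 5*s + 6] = 2*s - 5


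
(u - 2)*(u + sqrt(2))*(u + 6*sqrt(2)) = u^3 - 2*u^2 + 7*sqrt(2)*u^2 - 14*sqrt(2)*u + 12*u - 24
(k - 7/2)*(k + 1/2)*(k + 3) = k^3 - 43*k/4 - 21/4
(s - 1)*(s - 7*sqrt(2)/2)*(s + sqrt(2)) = s^3 - 5*sqrt(2)*s^2/2 - s^2 - 7*s + 5*sqrt(2)*s/2 + 7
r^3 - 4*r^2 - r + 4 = (r - 4)*(r - 1)*(r + 1)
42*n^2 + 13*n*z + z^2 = (6*n + z)*(7*n + z)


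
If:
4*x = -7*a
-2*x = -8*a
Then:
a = 0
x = 0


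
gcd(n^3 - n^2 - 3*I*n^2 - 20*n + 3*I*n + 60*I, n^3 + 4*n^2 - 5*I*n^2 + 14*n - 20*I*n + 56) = n + 4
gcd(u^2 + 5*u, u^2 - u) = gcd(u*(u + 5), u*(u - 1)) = u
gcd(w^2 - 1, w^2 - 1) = w^2 - 1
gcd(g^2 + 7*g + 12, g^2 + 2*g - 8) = g + 4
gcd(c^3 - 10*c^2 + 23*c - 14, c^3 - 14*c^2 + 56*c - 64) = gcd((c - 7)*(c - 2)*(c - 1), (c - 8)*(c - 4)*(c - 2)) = c - 2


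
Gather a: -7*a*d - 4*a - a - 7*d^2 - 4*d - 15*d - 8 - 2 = a*(-7*d - 5) - 7*d^2 - 19*d - 10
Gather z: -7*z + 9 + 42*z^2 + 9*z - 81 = 42*z^2 + 2*z - 72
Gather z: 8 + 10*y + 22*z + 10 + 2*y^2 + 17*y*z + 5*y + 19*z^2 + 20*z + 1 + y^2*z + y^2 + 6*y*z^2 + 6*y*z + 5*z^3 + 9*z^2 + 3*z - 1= 3*y^2 + 15*y + 5*z^3 + z^2*(6*y + 28) + z*(y^2 + 23*y + 45) + 18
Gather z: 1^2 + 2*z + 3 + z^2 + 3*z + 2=z^2 + 5*z + 6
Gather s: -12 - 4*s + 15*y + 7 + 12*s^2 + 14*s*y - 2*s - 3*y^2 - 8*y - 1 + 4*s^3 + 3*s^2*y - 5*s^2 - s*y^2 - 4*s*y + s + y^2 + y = 4*s^3 + s^2*(3*y + 7) + s*(-y^2 + 10*y - 5) - 2*y^2 + 8*y - 6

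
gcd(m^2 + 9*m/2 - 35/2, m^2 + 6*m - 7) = m + 7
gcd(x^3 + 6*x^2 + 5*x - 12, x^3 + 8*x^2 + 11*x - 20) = x^2 + 3*x - 4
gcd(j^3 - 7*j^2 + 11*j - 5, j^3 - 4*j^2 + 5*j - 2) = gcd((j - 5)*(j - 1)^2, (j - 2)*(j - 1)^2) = j^2 - 2*j + 1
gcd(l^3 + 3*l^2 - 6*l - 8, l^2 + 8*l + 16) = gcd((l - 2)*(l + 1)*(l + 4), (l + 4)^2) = l + 4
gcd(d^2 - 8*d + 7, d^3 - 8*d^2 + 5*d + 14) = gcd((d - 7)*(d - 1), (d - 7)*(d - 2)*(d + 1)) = d - 7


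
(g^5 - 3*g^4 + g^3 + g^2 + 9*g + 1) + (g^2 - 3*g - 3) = g^5 - 3*g^4 + g^3 + 2*g^2 + 6*g - 2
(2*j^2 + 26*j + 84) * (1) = 2*j^2 + 26*j + 84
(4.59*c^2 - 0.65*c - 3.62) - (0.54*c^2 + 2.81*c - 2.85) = 4.05*c^2 - 3.46*c - 0.77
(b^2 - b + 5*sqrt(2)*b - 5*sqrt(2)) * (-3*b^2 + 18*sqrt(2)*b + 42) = -3*b^4 + 3*b^3 + 3*sqrt(2)*b^3 - 3*sqrt(2)*b^2 + 222*b^2 - 222*b + 210*sqrt(2)*b - 210*sqrt(2)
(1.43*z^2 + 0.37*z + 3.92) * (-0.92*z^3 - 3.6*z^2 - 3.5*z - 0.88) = -1.3156*z^5 - 5.4884*z^4 - 9.9434*z^3 - 16.6654*z^2 - 14.0456*z - 3.4496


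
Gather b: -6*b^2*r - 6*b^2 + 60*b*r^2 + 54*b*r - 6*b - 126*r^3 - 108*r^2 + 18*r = b^2*(-6*r - 6) + b*(60*r^2 + 54*r - 6) - 126*r^3 - 108*r^2 + 18*r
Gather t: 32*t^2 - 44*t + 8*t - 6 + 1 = 32*t^2 - 36*t - 5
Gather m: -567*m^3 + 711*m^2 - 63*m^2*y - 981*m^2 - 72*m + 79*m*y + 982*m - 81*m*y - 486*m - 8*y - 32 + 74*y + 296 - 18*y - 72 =-567*m^3 + m^2*(-63*y - 270) + m*(424 - 2*y) + 48*y + 192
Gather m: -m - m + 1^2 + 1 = 2 - 2*m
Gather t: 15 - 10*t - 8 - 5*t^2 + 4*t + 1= -5*t^2 - 6*t + 8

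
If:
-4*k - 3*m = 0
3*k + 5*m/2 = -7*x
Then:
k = 21*x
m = -28*x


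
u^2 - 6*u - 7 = (u - 7)*(u + 1)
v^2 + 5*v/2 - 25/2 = (v - 5/2)*(v + 5)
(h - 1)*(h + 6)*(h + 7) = h^3 + 12*h^2 + 29*h - 42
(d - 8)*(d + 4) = d^2 - 4*d - 32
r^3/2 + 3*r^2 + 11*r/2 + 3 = (r/2 + 1)*(r + 1)*(r + 3)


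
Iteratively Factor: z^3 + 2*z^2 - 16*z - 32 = (z - 4)*(z^2 + 6*z + 8) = (z - 4)*(z + 4)*(z + 2)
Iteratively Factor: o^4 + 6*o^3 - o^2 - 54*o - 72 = (o + 3)*(o^3 + 3*o^2 - 10*o - 24) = (o - 3)*(o + 3)*(o^2 + 6*o + 8) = (o - 3)*(o + 2)*(o + 3)*(o + 4)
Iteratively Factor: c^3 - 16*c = (c)*(c^2 - 16) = c*(c + 4)*(c - 4)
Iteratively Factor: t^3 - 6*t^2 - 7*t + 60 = (t - 4)*(t^2 - 2*t - 15) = (t - 5)*(t - 4)*(t + 3)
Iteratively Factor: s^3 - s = (s - 1)*(s^2 + s) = s*(s - 1)*(s + 1)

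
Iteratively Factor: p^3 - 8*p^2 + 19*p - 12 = (p - 1)*(p^2 - 7*p + 12) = (p - 4)*(p - 1)*(p - 3)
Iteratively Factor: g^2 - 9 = (g - 3)*(g + 3)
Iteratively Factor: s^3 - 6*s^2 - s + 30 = (s - 3)*(s^2 - 3*s - 10) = (s - 5)*(s - 3)*(s + 2)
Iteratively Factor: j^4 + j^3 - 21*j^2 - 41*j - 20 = (j - 5)*(j^3 + 6*j^2 + 9*j + 4) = (j - 5)*(j + 1)*(j^2 + 5*j + 4) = (j - 5)*(j + 1)*(j + 4)*(j + 1)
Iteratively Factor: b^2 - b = (b)*(b - 1)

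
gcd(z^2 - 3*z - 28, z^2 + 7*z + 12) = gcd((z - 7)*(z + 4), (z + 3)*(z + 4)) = z + 4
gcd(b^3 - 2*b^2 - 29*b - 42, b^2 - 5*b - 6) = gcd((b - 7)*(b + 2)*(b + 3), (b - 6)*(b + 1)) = 1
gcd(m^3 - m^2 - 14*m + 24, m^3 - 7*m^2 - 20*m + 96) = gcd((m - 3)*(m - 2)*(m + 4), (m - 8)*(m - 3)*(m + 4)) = m^2 + m - 12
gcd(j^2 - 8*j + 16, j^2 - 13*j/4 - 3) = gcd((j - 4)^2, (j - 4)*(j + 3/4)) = j - 4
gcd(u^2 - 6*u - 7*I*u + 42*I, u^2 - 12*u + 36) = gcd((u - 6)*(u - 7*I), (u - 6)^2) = u - 6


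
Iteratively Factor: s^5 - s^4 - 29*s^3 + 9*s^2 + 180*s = (s - 3)*(s^4 + 2*s^3 - 23*s^2 - 60*s) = (s - 3)*(s + 3)*(s^3 - s^2 - 20*s) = (s - 5)*(s - 3)*(s + 3)*(s^2 + 4*s) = s*(s - 5)*(s - 3)*(s + 3)*(s + 4)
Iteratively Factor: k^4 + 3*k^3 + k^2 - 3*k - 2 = (k + 1)*(k^3 + 2*k^2 - k - 2) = (k + 1)*(k + 2)*(k^2 - 1) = (k + 1)^2*(k + 2)*(k - 1)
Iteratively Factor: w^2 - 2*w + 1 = (w - 1)*(w - 1)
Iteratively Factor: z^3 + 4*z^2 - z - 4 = (z + 1)*(z^2 + 3*z - 4) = (z + 1)*(z + 4)*(z - 1)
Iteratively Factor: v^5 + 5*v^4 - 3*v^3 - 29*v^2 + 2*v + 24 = (v + 4)*(v^4 + v^3 - 7*v^2 - v + 6) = (v + 1)*(v + 4)*(v^3 - 7*v + 6) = (v - 2)*(v + 1)*(v + 4)*(v^2 + 2*v - 3) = (v - 2)*(v + 1)*(v + 3)*(v + 4)*(v - 1)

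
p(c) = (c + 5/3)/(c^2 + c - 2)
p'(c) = (-2*c - 1)*(c + 5/3)/(c^2 + c - 2)^2 + 1/(c^2 + c - 2) = (c^2 + c - (2*c + 1)*(3*c + 5)/3 - 2)/(c^2 + c - 2)^2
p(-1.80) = 0.24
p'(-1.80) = -2.89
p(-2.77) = -0.38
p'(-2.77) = -0.25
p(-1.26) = -0.24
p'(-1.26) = -0.38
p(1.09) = 9.91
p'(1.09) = -109.75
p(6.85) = 0.16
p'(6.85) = -0.03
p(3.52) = 0.37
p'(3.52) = -0.14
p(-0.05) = -0.79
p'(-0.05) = -0.84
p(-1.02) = -0.33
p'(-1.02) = -0.33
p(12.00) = 0.09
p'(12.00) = -0.00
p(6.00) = 0.19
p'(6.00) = -0.04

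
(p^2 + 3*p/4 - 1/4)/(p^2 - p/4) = (p + 1)/p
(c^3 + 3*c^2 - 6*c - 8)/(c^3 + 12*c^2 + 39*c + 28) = (c - 2)/(c + 7)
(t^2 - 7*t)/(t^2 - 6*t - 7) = t/(t + 1)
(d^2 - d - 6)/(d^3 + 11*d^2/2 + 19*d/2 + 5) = 2*(d - 3)/(2*d^2 + 7*d + 5)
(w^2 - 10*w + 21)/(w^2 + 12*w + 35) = (w^2 - 10*w + 21)/(w^2 + 12*w + 35)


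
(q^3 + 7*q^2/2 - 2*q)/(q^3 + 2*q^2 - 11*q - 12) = q*(2*q - 1)/(2*(q^2 - 2*q - 3))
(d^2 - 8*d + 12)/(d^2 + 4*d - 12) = (d - 6)/(d + 6)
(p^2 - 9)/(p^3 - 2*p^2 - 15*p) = (p - 3)/(p*(p - 5))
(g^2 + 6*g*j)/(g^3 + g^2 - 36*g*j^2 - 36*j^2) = g/(g^2 - 6*g*j + g - 6*j)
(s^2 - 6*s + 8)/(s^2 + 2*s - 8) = (s - 4)/(s + 4)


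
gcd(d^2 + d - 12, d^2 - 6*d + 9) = d - 3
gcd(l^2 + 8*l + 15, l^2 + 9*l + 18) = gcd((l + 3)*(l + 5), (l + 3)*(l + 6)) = l + 3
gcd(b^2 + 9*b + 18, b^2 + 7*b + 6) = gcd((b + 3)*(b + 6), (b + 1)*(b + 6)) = b + 6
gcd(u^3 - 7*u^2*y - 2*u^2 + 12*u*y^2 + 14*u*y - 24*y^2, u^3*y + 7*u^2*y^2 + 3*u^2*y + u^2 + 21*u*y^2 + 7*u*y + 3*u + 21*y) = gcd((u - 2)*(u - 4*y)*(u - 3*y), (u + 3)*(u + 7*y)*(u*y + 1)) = 1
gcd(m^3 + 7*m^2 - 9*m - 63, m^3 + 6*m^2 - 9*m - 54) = m^2 - 9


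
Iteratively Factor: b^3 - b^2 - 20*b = (b + 4)*(b^2 - 5*b) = (b - 5)*(b + 4)*(b)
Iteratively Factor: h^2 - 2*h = (h)*(h - 2)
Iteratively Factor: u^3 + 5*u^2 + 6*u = (u + 2)*(u^2 + 3*u) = (u + 2)*(u + 3)*(u)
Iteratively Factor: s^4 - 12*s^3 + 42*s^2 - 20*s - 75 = (s - 5)*(s^3 - 7*s^2 + 7*s + 15) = (s - 5)^2*(s^2 - 2*s - 3) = (s - 5)^2*(s - 3)*(s + 1)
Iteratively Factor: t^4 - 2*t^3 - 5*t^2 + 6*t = (t - 3)*(t^3 + t^2 - 2*t) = (t - 3)*(t + 2)*(t^2 - t) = t*(t - 3)*(t + 2)*(t - 1)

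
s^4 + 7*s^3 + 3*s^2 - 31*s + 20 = (s - 1)^2*(s + 4)*(s + 5)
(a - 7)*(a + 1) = a^2 - 6*a - 7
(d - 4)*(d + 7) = d^2 + 3*d - 28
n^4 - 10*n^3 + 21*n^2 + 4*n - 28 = (n - 7)*(n - 2)^2*(n + 1)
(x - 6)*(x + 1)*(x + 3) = x^3 - 2*x^2 - 21*x - 18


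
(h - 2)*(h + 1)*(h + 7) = h^3 + 6*h^2 - 9*h - 14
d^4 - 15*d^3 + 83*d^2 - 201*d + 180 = (d - 5)*(d - 4)*(d - 3)^2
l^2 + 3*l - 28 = (l - 4)*(l + 7)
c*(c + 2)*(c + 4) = c^3 + 6*c^2 + 8*c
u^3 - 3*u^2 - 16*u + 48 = (u - 4)*(u - 3)*(u + 4)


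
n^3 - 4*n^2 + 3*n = n*(n - 3)*(n - 1)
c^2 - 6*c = c*(c - 6)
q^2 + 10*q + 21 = (q + 3)*(q + 7)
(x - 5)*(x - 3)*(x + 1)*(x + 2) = x^4 - 5*x^3 - 7*x^2 + 29*x + 30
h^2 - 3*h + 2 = (h - 2)*(h - 1)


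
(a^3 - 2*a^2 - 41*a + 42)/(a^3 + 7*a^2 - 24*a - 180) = (a^2 - 8*a + 7)/(a^2 + a - 30)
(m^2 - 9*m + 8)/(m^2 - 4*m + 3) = (m - 8)/(m - 3)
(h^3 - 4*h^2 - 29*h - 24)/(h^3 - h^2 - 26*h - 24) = (h^2 - 5*h - 24)/(h^2 - 2*h - 24)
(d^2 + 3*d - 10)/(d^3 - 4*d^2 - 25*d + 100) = (d - 2)/(d^2 - 9*d + 20)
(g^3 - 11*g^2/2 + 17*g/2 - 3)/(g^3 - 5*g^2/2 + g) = (g - 3)/g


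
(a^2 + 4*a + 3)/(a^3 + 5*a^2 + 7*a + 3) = 1/(a + 1)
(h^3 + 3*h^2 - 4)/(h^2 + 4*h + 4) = h - 1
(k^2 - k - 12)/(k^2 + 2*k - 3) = (k - 4)/(k - 1)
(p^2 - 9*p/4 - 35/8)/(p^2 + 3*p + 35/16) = 2*(2*p - 7)/(4*p + 7)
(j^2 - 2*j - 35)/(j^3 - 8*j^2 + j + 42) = (j + 5)/(j^2 - j - 6)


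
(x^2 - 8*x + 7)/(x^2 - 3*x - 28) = (x - 1)/(x + 4)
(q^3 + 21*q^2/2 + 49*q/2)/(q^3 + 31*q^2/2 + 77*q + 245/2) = q/(q + 5)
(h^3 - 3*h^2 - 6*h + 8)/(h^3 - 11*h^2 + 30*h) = (h^3 - 3*h^2 - 6*h + 8)/(h*(h^2 - 11*h + 30))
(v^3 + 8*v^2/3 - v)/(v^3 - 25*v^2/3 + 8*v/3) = (v + 3)/(v - 8)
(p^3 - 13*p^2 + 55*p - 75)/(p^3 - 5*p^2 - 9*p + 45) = (p - 5)/(p + 3)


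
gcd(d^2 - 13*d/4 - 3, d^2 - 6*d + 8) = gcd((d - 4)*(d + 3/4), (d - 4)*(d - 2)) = d - 4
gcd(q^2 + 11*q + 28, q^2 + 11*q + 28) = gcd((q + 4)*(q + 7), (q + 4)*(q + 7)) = q^2 + 11*q + 28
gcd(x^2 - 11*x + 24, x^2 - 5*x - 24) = x - 8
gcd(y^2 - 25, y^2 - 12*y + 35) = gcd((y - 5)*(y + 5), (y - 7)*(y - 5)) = y - 5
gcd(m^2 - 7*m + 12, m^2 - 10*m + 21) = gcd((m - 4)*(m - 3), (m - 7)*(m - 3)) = m - 3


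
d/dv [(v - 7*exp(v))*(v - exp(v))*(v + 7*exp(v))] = -v^2*exp(v) + 3*v^2 - 98*v*exp(2*v) - 2*v*exp(v) + 147*exp(3*v) - 49*exp(2*v)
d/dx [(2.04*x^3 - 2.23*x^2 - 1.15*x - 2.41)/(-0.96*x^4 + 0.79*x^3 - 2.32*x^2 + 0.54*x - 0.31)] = (1.9584*x^6 - 4.2816*x^5 - 6.2831*x^4 - 5.2342*x^3 - 0.0576999999999994*x^2 - 9.7998*x + 1.6579)/(0.9216*x^8 - 1.5168*x^7 + 5.0785*x^6 - 4.7024*x^5 + 6.8308*x^4 - 2.9954*x^3 + 1.73*x^2 - 0.3348*x + 0.0961)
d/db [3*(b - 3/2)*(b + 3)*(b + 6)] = 9*b^2 + 45*b + 27/2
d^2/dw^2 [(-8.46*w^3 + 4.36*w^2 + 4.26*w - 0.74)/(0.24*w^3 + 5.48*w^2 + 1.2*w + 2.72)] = (22.755456*w^6 + 16.0911360000002*w^5 + 91.8432000000001*w^4 + 368.4816*w^3 - 723.595968*w^2 - 782.828928*w + 56.633856)/(0.013824*w^9 + 0.946944*w^8 + 21.829248*w^7 + 174.506048*w^6 + 130.610304*w^5 + 273.421824*w^4 + 114.375168*w^3 + 133.380096*w^2 + 26.63424*w + 20.123648)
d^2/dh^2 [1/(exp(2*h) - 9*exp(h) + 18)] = ((9 - 4*exp(h))*(exp(2*h) - 9*exp(h) + 18) + 2*(2*exp(h) - 9)^2*exp(h))*exp(h)/(exp(2*h) - 9*exp(h) + 18)^3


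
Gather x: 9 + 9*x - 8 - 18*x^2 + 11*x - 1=-18*x^2 + 20*x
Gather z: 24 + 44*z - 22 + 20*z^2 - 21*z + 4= 20*z^2 + 23*z + 6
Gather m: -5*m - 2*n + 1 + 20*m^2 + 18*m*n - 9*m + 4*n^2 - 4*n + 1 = 20*m^2 + m*(18*n - 14) + 4*n^2 - 6*n + 2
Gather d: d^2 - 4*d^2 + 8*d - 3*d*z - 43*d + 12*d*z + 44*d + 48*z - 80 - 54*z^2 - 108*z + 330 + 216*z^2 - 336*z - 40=-3*d^2 + d*(9*z + 9) + 162*z^2 - 396*z + 210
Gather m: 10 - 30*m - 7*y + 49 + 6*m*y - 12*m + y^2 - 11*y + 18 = m*(6*y - 42) + y^2 - 18*y + 77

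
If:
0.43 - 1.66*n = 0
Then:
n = 0.26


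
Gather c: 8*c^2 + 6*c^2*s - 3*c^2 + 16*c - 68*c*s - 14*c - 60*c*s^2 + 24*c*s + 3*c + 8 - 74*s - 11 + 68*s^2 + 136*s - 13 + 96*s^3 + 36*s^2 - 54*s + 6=c^2*(6*s + 5) + c*(-60*s^2 - 44*s + 5) + 96*s^3 + 104*s^2 + 8*s - 10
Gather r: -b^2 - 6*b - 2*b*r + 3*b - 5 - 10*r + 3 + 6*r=-b^2 - 3*b + r*(-2*b - 4) - 2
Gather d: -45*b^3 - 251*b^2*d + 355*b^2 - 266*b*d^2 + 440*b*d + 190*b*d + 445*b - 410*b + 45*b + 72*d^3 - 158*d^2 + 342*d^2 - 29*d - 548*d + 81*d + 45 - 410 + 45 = -45*b^3 + 355*b^2 + 80*b + 72*d^3 + d^2*(184 - 266*b) + d*(-251*b^2 + 630*b - 496) - 320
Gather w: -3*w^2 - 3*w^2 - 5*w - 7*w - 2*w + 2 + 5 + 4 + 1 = -6*w^2 - 14*w + 12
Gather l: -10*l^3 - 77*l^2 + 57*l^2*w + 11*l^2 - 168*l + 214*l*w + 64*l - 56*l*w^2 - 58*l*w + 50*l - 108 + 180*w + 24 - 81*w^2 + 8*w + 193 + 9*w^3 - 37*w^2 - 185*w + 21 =-10*l^3 + l^2*(57*w - 66) + l*(-56*w^2 + 156*w - 54) + 9*w^3 - 118*w^2 + 3*w + 130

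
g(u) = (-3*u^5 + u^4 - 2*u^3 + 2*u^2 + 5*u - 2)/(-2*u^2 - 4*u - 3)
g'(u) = (4*u + 4)*(-3*u^5 + u^4 - 2*u^3 + 2*u^2 + 5*u - 2)/(-2*u^2 - 4*u - 3)^2 + (-15*u^4 + 4*u^3 - 6*u^2 + 4*u + 5)/(-2*u^2 - 4*u - 3) = (18*u^6 + 44*u^5 + 37*u^4 + 4*u^3 + 20*u^2 - 20*u - 23)/(4*u^4 + 16*u^3 + 28*u^2 + 24*u + 9)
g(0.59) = -0.19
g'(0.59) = -0.51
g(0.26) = 0.14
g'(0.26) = -1.52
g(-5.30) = -359.67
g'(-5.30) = 169.29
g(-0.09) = 0.92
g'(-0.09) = -2.98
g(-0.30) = 1.64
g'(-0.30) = -3.85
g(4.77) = 104.17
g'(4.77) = 74.57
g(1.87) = 3.15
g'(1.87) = 7.41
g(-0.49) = 2.36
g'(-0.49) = -3.34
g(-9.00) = -1436.29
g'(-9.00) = 433.23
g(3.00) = 20.33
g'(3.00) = 24.81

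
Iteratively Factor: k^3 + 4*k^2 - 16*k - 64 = (k - 4)*(k^2 + 8*k + 16) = (k - 4)*(k + 4)*(k + 4)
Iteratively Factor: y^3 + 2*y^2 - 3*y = (y)*(y^2 + 2*y - 3) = y*(y - 1)*(y + 3)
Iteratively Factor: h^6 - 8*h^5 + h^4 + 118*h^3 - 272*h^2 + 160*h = (h - 2)*(h^5 - 6*h^4 - 11*h^3 + 96*h^2 - 80*h) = (h - 2)*(h - 1)*(h^4 - 5*h^3 - 16*h^2 + 80*h) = (h - 2)*(h - 1)*(h + 4)*(h^3 - 9*h^2 + 20*h) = h*(h - 2)*(h - 1)*(h + 4)*(h^2 - 9*h + 20) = h*(h - 5)*(h - 2)*(h - 1)*(h + 4)*(h - 4)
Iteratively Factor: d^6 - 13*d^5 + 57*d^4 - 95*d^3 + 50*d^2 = (d - 1)*(d^5 - 12*d^4 + 45*d^3 - 50*d^2) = (d - 5)*(d - 1)*(d^4 - 7*d^3 + 10*d^2) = d*(d - 5)*(d - 1)*(d^3 - 7*d^2 + 10*d) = d*(d - 5)*(d - 2)*(d - 1)*(d^2 - 5*d) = d*(d - 5)^2*(d - 2)*(d - 1)*(d)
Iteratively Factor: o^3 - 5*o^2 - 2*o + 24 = (o + 2)*(o^2 - 7*o + 12) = (o - 4)*(o + 2)*(o - 3)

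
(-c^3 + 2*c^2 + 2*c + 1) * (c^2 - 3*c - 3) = -c^5 + 5*c^4 - c^3 - 11*c^2 - 9*c - 3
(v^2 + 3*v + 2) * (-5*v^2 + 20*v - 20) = -5*v^4 + 5*v^3 + 30*v^2 - 20*v - 40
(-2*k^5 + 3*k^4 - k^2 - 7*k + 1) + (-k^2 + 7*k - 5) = -2*k^5 + 3*k^4 - 2*k^2 - 4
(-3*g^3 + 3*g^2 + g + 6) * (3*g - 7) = -9*g^4 + 30*g^3 - 18*g^2 + 11*g - 42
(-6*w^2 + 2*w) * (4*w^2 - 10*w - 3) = -24*w^4 + 68*w^3 - 2*w^2 - 6*w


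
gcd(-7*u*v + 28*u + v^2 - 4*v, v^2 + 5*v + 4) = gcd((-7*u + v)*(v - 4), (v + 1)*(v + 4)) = 1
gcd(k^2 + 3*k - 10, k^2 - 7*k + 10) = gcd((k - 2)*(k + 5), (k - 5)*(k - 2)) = k - 2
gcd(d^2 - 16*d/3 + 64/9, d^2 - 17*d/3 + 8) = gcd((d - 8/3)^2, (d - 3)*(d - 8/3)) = d - 8/3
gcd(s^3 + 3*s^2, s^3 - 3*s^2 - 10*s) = s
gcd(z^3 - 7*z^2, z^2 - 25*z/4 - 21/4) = z - 7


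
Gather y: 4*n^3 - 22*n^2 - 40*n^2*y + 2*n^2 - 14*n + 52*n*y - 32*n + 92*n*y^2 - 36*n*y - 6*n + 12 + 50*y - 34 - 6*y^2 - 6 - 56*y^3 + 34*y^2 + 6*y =4*n^3 - 20*n^2 - 52*n - 56*y^3 + y^2*(92*n + 28) + y*(-40*n^2 + 16*n + 56) - 28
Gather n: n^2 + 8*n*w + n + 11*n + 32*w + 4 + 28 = n^2 + n*(8*w + 12) + 32*w + 32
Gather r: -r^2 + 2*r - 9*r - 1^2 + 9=-r^2 - 7*r + 8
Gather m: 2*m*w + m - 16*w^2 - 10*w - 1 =m*(2*w + 1) - 16*w^2 - 10*w - 1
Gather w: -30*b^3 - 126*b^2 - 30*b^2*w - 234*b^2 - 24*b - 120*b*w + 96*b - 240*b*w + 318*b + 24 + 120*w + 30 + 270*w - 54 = -30*b^3 - 360*b^2 + 390*b + w*(-30*b^2 - 360*b + 390)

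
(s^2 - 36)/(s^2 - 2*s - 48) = (s - 6)/(s - 8)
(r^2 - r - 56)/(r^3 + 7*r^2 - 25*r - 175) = (r - 8)/(r^2 - 25)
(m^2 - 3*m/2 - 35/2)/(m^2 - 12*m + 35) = (m + 7/2)/(m - 7)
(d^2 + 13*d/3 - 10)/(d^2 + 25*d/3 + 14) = (3*d - 5)/(3*d + 7)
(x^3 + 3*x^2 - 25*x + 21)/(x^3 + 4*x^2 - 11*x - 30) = (x^2 + 6*x - 7)/(x^2 + 7*x + 10)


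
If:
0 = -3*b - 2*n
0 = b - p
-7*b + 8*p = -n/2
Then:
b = 0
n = 0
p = 0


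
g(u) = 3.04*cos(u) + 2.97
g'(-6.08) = -0.61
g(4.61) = 2.66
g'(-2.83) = 0.93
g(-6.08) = 5.95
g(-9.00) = 0.20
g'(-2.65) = 1.43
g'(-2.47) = 1.89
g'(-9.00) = 1.25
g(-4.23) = 1.56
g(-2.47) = 0.59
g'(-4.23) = -2.69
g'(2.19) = -2.48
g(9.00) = 0.20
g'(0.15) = -0.45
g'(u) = -3.04*sin(u)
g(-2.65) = 0.29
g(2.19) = 1.21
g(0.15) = 5.98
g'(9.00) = -1.25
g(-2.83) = 0.08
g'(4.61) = 3.02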